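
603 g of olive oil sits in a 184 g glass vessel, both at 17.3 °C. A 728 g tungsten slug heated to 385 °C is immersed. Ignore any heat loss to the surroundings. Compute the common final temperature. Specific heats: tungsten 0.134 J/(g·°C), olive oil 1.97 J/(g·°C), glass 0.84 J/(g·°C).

T_f ≈ 42.2 °C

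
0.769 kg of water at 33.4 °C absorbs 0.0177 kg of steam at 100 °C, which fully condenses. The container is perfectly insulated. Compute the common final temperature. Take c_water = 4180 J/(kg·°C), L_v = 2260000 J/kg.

T_f ≈ 47.1 °C

Energy conservation, ΣQ = 0:
latent heat released on condensation: 0.0177·2260000 = 40002
  condensed water 100 °C→T: 73.99(T − 100)
  water warms: 0.769·4180·(T − 33.4) = 3214.4(T − 33.4)
3288.4 T = 40002 + 7398.6 + 107362 = 154762
T ≈ 47.06 °C — below 100 °C, confirming all the steam condensed.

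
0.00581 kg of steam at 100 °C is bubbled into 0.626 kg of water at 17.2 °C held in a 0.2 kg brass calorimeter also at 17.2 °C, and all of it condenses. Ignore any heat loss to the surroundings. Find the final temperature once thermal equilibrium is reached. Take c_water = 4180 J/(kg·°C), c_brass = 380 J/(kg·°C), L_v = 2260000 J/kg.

T_f ≈ 22.8 °C

Conservation of energy gives ΣQ = 0:
condense steam: −0.00581·2260000 = −13131; condensed water 100 °C→T: 24.29(T − 100); original water: 2616.7(T − 17.2); brass cup: 0.2·380·(T − 17.2) = 76(T − 17.2)
2717 T = 13131 + 2428.6 + 46314 = 61873
T ≈ 22.77 °C, under the boiling point, so the assumption holds.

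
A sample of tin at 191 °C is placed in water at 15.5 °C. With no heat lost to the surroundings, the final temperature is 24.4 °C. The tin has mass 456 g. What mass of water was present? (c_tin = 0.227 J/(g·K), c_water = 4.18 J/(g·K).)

m ≈ 464 g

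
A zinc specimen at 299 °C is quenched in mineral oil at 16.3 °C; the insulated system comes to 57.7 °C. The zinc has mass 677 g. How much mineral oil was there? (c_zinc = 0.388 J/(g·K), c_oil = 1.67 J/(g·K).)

m ≈ 917 g

Setting the total heat transfer to zero:
677·0.388·(57.7 − 299) + m·1.67·(57.7 − 16.3) = 0
69.14 m = 63384
m = 63384/69.14 ≈ 916.8 g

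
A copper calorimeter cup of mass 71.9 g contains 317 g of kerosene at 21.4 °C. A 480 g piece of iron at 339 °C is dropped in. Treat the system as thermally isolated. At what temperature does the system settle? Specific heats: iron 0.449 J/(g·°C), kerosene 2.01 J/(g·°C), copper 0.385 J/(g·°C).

With ΣQ=0 the equilibrium temperature is the m·c-weighted mean:
T_f = (215.52·339 + 637.17·21.4 + 27.68·21.4) / (215.52 + 637.17 + 27.68)
    = 87289 / 880.37 ≈ 99.15 °C

T_f ≈ 99.2 °C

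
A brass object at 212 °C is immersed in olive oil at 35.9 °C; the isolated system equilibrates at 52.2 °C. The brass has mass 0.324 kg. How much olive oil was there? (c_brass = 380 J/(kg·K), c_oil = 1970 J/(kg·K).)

m ≈ 0.613 kg

Heat lost by the brass = heat gained by the oil:
0.324·380·(212 − 52.2) = m·1970·(52.2 − 35.9)
32111 m = 19675  ⇒  m ≈ 0.6127 kg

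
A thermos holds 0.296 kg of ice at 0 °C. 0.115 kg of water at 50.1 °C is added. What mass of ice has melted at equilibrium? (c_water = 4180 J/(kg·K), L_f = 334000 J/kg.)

Cooling the water to 0 °C releases 0.115×4180×50.1 = 24083 J.
Melting all 0.296 kg of ice would need 0.296×334000 = 98864 J.
Since 24083 < 98864 J, not all the ice melts; equilibrium is at 0 °C.
Mass melted = 24083/334000 ≈ 0.07211 kg.

m_melted ≈ 0.0721 kg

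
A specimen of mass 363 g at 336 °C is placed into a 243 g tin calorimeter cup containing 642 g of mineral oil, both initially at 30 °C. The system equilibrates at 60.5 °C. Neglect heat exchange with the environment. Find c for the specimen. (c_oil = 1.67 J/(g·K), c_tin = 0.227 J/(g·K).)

Taking heat into each body as positive, Σ m c ΔT = 0:
363·c·(60.5 − 336) + 642·1.67·(60.5 − 30) + 243·0.227·(60.5 − 30) = 0
-100006 c = -34383
c = -34383/-100006 ≈ 0.3438 J/(g·K)

c ≈ 0.344 J/(g·K)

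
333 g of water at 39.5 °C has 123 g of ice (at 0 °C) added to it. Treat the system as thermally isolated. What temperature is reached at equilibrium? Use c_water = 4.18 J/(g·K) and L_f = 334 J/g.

Let T be the final temperature. ΣQ_i = 0:
latent heat to melt: 123×334 = 41082
  meltwater 0→T: 123×4.18×T = 514.14 T
  water: 1391.9(T − 39.5)
1906.1 T = 54982 − 41082 = 13900
T ≈ 7.29 °C. Since T > 0 °C, the all-ice-melts assumption holds.

T_f ≈ 7.3 °C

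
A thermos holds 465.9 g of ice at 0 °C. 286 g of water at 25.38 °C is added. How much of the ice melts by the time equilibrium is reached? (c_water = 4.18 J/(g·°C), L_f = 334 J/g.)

Water can give up m c ΔT = 286×4.18×25.38 = 30341 J before reaching 0 °C.
Fully melting the ice requires m_ice L_f = 465.9×334 = 155611 J.
30341 J < 155611 J, so only part of the ice melts and the system sits at 0 °C.
Mass melted = 30341/334 ≈ 90.84 g.

m_melted ≈ 90.8 g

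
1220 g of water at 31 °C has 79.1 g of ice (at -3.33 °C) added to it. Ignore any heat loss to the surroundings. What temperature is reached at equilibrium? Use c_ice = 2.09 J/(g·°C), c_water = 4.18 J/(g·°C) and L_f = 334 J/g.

Heat gained plus heat lost sum to zero:
ice -3.33→0 °C: 79.1×2.09×3.33 = 550.51
  latent heat to melt: 79.1×334 = 26419
  warm the meltwater: 330.64 T
  water cools: 1220×4.18×(T − 31) = 5099.6(T − 31)
5430.2 T = 158088 − 26970 = 131118
T ≈ 24.15 °C — above 0 °C, consistent with complete melting.

T_f ≈ 24.1 °C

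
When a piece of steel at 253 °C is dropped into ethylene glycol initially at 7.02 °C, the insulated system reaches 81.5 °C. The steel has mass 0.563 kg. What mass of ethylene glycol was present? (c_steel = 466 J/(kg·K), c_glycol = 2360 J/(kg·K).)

m ≈ 0.256 kg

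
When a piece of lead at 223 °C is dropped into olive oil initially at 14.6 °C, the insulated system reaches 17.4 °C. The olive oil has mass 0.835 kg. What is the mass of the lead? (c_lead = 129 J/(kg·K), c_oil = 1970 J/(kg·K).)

m ≈ 0.174 kg

|Q_lead| = |Q_oil|:
m×129×(223 − 17.4) = 0.835×1970×(17.4 − 14.6)
26522 m = 4605.9  ⇒  m ≈ 0.1737 kg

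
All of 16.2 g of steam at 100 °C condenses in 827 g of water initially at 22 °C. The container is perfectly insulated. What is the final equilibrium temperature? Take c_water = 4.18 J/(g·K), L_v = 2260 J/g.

Energy balance with sensible and latent terms:
steam→water at 100 °C releases m L_v = 16.2·2260 = 36612; condensed water 100 °C→T: 67.72(T − 100); original water: 3456.9(T − 22)
3524.6 T = 36612 + 6771.6 + 76051 = 119435
T ≈ 33.89 °C (< 100 °C, so full condensation is consistent).

T_f ≈ 33.9 °C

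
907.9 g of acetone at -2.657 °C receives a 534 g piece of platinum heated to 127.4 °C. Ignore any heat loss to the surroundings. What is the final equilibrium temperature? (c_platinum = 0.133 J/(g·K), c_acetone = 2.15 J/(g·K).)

T_f ≈ 1.9 °C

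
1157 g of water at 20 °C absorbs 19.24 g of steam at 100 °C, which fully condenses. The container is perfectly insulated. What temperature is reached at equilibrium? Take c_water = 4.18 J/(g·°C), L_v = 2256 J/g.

Sum of m c ΔT and latent-heat terms is zero:
steam→water at 100 °C releases m L_v = 19.24×2256 = 43405; condensate cools 100→T: 19.24×4.18×(T − 100) = 80.42(T − 100); water warms: 1157×4.18×(T − 20) = 4836.3(T − 20)
4916.7 T = 43405 + 8042.3 + 96725 = 148173
T ≈ 30.14 °C, under the boiling point, so the assumption holds.

T_f ≈ 30.1 °C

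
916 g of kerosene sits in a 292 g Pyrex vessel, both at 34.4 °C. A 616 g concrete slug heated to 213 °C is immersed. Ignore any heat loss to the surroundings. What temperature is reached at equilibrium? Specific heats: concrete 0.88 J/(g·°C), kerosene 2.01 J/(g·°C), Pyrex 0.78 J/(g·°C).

Heat gained plus heat lost sum to zero:
616·0.88·(T − 213) + 916·2.01·(T − 34.4) + 292·0.78·(T − 34.4) = 0
542.08(T − 213) + 1841.2(T − 34.4) + 227.76(T − 34.4) = 0
(542.08 + 1841.2 + 227.76) T = 542.08·213 + 1841.2·34.4 + 227.76·34.4
T = 186634 / 2611 = 71.5 °C

T_f ≈ 71.5 °C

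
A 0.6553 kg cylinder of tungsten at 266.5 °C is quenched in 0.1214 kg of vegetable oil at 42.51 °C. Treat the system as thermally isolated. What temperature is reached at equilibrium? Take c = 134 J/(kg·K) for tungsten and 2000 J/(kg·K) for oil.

T_f ≈ 102.0 °C

Setting the total heat transfer to zero:
0.6553*134*(T − 266.5) + 0.1214*2000*(T − 42.51) = 0
87.81(T − 266.5) + 242.8(T − 42.51) = 0
330.61 T = 33723
T ≈ 102.00 °C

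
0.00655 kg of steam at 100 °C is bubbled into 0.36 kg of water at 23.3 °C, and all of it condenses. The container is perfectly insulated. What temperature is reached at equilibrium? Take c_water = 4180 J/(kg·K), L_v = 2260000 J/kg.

T_f ≈ 34.3 °C

Let T be the final temperature. ΣQ_i = 0:
condense steam: −0.00655×2260000 = −14803; condensed water 100 °C→T: 27.38(T − 100); original water: 1504.8(T − 23.3)
1532.2 T = 14803 + 2737.9 + 35062 = 52603
T ≈ 34.33 °C, under the boiling point, so the assumption holds.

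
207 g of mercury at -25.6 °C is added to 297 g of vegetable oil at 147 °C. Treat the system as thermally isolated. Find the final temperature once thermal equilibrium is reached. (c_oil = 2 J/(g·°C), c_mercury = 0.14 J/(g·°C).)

T_f ≈ 139.0 °C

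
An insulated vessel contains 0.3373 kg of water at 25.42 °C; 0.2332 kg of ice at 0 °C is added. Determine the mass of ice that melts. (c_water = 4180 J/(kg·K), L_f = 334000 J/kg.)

m_melted ≈ 0.107 kg

Cooling the water to 0 °C releases 0.3373·4180·25.42 = 35840 J.
Melting all 0.2332 kg of ice would need 0.2332·334000 = 77889 J.
That's not enough to melt it all — equilibrium is at 0 °C with ice remaining.
Mass melted = 35840/334000 ≈ 0.1073 kg.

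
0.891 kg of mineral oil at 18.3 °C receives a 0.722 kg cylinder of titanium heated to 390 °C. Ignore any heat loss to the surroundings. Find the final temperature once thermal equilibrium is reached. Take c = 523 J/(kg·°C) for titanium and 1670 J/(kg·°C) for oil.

T_f ≈ 93.5 °C

|Q_titanium| = |Q_oil|:
0.722×523×(390 − T) = 0.891×1670×(T − 18.3)
377.61(390 − T) = 1488(T − 18.3)
1865.6 T = 174496  ⇒  T ≈ 93.53 °C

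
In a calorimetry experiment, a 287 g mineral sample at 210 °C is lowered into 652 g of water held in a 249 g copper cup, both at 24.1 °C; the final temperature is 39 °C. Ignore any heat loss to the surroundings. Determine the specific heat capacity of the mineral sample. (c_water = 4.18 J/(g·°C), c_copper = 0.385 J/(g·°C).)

c ≈ 0.857 J/(g·°C)

Setting the total heat transfer to zero:
287·c·(39 − 210) + 652·4.18·(39 − 24.1) + 249·0.385·(39 − 24.1) = 0
-49077 c = -42036
c = -42036/-49077 ≈ 0.8565 J/(g·°C)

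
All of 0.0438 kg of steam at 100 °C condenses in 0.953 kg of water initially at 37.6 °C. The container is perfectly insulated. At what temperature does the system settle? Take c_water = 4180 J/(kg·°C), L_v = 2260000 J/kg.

T_f ≈ 64.1 °C

Sum of m c ΔT and latent-heat terms is zero:
latent heat released on condensation: 0.0438·2260000 = 98988
  condensed water 100 °C→T: 183.08(T − 100)
  original water: 3983.5(T − 37.6)
4166.6 T = 98988 + 18308 + 149781 = 267078
T ≈ 64.10 °C — below 100 °C, confirming all the steam condensed.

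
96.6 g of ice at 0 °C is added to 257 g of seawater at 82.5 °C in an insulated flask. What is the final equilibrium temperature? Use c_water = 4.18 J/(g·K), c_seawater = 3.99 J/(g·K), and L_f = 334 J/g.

T_f ≈ 36.6 °C

Setting the total heat transfer to zero:
melt ice: 96.6×334 = 32264
  warm the meltwater: 403.79 T
  seawater: 1025.4(T − 82.5)
1429.2 T = 84598 − 32264 = 52334
T ≈ 36.62 °C (positive, so assuming full melt was valid).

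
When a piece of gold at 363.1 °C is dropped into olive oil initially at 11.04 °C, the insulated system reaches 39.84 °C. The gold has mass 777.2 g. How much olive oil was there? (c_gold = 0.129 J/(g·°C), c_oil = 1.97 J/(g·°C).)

m ≈ 571 g

Heat lost by the gold = heat gained by the oil:
777.2×0.129×(363.1 − 39.84) = m×1.97×(39.84 − 11.04)
56.74 m = 32410  ⇒  m ≈ 571.2 g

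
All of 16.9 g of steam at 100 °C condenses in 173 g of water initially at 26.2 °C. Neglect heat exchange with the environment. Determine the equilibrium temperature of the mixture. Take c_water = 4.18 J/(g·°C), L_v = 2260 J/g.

T_f ≈ 80.9 °C

Heat gained plus heat lost sum to zero:
steam→water at 100 °C releases m L_v = 16.9·2260 = 38194; condensate cools 100→T: 16.9·4.18·(T − 100) = 70.64(T − 100); water warms: 173·4.18·(T − 26.2) = 723.14(T − 26.2)
793.78 T = 38194 + 7064.2 + 18946 = 64204
T ≈ 80.88 °C (< 100 °C, so full condensation is consistent).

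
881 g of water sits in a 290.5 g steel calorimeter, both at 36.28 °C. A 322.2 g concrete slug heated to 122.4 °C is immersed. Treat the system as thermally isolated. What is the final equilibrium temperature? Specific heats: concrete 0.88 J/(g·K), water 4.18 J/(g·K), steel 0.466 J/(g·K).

Energy conservation, ΣQ = 0:
322.2×0.88×(T − 122.4) + 881×4.18×(T − 36.28) + 290.5×0.466×(T − 36.28) = 0
4101.5 T = 173220
T = 173220/4101.5 ≈ 42.23 °C

T_f ≈ 42.2 °C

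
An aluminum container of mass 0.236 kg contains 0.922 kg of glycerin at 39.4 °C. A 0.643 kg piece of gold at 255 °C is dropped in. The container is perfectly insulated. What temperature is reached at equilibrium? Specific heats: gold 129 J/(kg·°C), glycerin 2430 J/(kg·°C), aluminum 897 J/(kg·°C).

T_f ≈ 46.5 °C

Net heat exchanged in the isolated system is zero:
0.643×129×(T − 255) + 0.922×2430×(T − 39.4) + 0.236×897×(T − 39.4) = 0
82.95(T − 255) + 2240.5(T − 39.4) + 211.69(T − 39.4) = 0
2535.1 T = 117766
T = 117766/2535.1 ≈ 46.45 °C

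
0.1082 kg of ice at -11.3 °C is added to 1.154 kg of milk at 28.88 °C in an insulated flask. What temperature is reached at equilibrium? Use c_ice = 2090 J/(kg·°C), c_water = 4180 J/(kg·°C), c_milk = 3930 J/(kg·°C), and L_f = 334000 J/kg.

T_f ≈ 18.5 °C

Taking heat into each body as positive, Σ m c ΔT = 0:
warm ice to 0 °C: 0.1082×2090×(0 − (-11.3)) = 2555.4
  fusion: m_ice L_f = 0.1082×334000 = 36139
  meltwater 0→T: 0.1082×4180×T = 452.28 T
  milk: 4535.2(T − 28.88)
4987.5 T = 130977 − 38694 = 92283
T ≈ 18.50 °C — above 0 °C, consistent with complete melting.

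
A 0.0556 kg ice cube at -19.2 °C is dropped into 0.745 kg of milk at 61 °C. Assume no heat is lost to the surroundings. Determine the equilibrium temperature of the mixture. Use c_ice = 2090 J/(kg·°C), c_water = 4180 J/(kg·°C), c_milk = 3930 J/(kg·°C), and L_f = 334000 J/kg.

Energy balance with sensible and latent terms:
warm ice to 0 °C: 0.0556×2090×(0 − (-19.2)) = 2231.1
  fusion: m_ice L_f = 0.0556×334000 = 18570
  warm the meltwater: 232.41 T
  milk: 2927.8(T − 61)
3160.3 T = 178599 − 20802 = 157797
T ≈ 49.93 °C. Since T > 0 °C, the all-ice-melts assumption holds.

T_f ≈ 49.9 °C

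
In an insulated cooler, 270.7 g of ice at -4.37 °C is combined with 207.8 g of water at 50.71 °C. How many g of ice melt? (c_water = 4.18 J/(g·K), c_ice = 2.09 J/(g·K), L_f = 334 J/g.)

m_melted ≈ 124 g

Heat available from the water dropping to 0 °C: 207.8×4.18×50.71 = 44047 J.
Warming the ice to 0 °C takes 270.7×2.09×4.37 = 2472.4 J, leaving 41575 J for melting.
Melting all 270.7 g of ice would need 270.7×334 = 90414 J.
That's not enough to melt it all — equilibrium is at 0 °C with ice remaining.
m_melt = 41575 / L_f = 124.5 g.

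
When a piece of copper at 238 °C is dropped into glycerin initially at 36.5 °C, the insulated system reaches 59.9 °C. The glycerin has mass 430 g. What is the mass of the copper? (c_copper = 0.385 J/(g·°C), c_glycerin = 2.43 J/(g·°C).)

m ≈ 357 g

Net heat exchanged in the isolated system is zero:
m·0.385·(59.9 − 238) + 430·2.43·(59.9 − 36.5) = 0
-68.57 m = -24451
m = -24451/-68.57 ≈ 356.6 g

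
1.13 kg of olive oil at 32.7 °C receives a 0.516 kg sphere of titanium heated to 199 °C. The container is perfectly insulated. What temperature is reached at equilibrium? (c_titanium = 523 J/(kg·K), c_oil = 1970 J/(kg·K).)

T_f ≈ 50.7 °C

Conservation of energy gives ΣQ = 0:
0.516·523·(T − 199) + 1.13·1970·(T − 32.7) = 0
269.87(T − 199) + 2226.1(T − 32.7) = 0
2496 T = 126497
T = 126497/2496 ≈ 50.68 °C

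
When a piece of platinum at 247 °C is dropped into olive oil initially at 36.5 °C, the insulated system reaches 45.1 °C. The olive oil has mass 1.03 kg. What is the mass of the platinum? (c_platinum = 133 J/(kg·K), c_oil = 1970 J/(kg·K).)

|Q_platinum| = |Q_oil|:
m×133×(247 − 45.1) = 1.03×1970×(45.1 − 36.5)
26853 m = 17450  ⇒  m ≈ 0.6499 kg

m ≈ 0.65 kg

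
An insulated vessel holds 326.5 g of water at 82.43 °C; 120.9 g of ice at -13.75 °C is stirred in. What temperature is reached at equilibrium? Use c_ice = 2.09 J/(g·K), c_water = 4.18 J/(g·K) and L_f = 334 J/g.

T_f ≈ 36.7 °C

Conservation of energy gives ΣQ = 0:
warm ice to 0 °C: 120.9·2.09·(0 − (-13.75)) = 3474.4; fusion: m_ice L_f = 120.9·334 = 40381; warm the meltwater: 505.36 T; water cools: 326.5·4.18·(T − 82.43) = 1364.8(T − 82.43)
1870.1 T = 112498 − 43855 = 68643
T ≈ 36.70 °C (positive, so assuming full melt was valid).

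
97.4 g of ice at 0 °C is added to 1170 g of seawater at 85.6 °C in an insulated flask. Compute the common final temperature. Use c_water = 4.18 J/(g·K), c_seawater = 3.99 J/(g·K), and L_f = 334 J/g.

T_f ≈ 72.3 °C

Energy conservation, ΣQ = 0:
latent heat to melt: 97.4×334 = 32532; meltwater 0→T: 97.4×4.18×T = 407.13 T; seawater: 4668.3(T − 85.6)
5075.4 T = 399606 − 32532 = 367075
T ≈ 72.32 °C (positive, so assuming full melt was valid).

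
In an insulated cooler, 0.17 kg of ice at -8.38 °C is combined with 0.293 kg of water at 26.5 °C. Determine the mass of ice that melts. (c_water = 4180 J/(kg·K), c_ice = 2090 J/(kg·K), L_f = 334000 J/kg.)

Water can give up m c ΔT = 0.293·4180·26.5 = 32456 J before reaching 0 °C.
Of that, 0.17·2090·8.38 = 2977.4 J goes to bring the ice to 0 °C, leaving 29478 J.
To melt every bit of ice: 0.17·334000 = 56780 J.
That's not enough to melt it all — equilibrium is at 0 °C with ice remaining.
Mass melted = 29478/334000 ≈ 0.08826 kg.

m_melted ≈ 0.0883 kg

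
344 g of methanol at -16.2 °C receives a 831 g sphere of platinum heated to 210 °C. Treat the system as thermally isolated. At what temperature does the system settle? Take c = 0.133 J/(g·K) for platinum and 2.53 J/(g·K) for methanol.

Setting the total heat transfer to zero:
831*0.133*(T − 210) + 344*2.53*(T − (-16.2)) = 0
110.52(T − 210) + 870.32(T − (-16.2)) = 0
980.84 T = 9110.6
T = 9110.6 / 980.84 = 9.29 °C

T_f ≈ 9.3 °C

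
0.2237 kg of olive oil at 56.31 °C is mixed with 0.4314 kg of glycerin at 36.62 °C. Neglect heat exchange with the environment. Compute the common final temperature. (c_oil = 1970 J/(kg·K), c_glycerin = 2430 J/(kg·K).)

T_f ≈ 42.4 °C

Heat lost by the oil equals heat gained by the glycerin:
0.2237·1970·(56.31 − T) = 0.4314·2430·(T − 36.62)
440.69(56.31 − T) = 1048.3(T − 36.62)
1489 T = 63204  ⇒  T ≈ 42.45 °C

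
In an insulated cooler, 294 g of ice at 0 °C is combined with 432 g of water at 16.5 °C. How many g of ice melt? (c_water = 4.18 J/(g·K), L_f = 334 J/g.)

Cooling the water to 0 °C releases 432·4.18·16.5 = 29795 J.
Fully melting the ice requires m_ice L_f = 294·334 = 98196 J.
Since 29795 < 98196 J, not all the ice melts; equilibrium is at 0 °C.
Mass melted = 29795/334 ≈ 89.21 g.

m_melted ≈ 89.2 g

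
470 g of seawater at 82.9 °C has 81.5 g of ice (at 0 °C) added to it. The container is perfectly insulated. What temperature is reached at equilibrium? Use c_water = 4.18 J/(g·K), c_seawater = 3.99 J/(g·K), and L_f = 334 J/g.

Energy balance with sensible and latent terms:
melt ice: 81.5·334 = 27221; meltwater 0→T: 81.5·4.18·T = 340.67 T; seawater: 1875.3(T − 82.9)
2216 T = 155462 − 27221 = 128241
T ≈ 57.87 °C (positive, so assuming full melt was valid).

T_f ≈ 57.9 °C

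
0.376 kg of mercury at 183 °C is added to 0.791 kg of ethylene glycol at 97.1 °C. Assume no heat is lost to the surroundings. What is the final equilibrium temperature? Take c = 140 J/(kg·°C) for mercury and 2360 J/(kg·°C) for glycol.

T_f ≈ 99.5 °C

Energy conservation, ΣQ = 0:
0.376·140·(T − 183) + 0.791·2360·(T − 97.1) = 0
52.64(T − 183) + 1866.8(T − 97.1) = 0
1919.4 T = 190896
T = 190896/1919.4 ≈ 99.46 °C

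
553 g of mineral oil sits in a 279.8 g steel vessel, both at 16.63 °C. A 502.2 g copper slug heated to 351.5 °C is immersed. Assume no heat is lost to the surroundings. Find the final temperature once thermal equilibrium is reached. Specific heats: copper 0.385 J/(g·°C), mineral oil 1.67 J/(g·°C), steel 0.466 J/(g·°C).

T_f ≈ 68.5 °C

Conservation of energy gives ΣQ = 0:
502.2*0.385*(T − 351.5) + 553*1.67*(T − 16.63) + 279.8*0.466*(T − 16.63) = 0
193.35(T − 351.5) + 923.51(T − 16.63) + 130.39(T − 16.63) = 0
(193.35 + 923.51 + 130.39) T = 193.35*351.5 + 923.51*16.63 + 130.39*16.63
T ≈ 68.54 °C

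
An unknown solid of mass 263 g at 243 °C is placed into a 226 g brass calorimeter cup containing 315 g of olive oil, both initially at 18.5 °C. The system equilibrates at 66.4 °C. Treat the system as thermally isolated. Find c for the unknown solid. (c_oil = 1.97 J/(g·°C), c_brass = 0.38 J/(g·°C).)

c ≈ 0.729 J/(g·°C)

Taking heat into each body as positive, Σ m c ΔT = 0:
263×c×(66.4 − 243) + 315×1.97×(66.4 − 18.5) + 226×0.38×(66.4 − 18.5) = 0
-46446 c = -33838
c = -33838/-46446 ≈ 0.7285 J/(g·°C)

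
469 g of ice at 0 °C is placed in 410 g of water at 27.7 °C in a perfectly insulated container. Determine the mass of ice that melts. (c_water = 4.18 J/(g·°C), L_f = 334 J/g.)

m_melted ≈ 142 g

Water can give up m c ΔT = 410·4.18·27.7 = 47472 J before reaching 0 °C.
Fully melting the ice requires m_ice L_f = 469·334 = 156646 J.
That's not enough to melt it all — equilibrium is at 0 °C with ice remaining.
Mass melted = 47472/334 ≈ 142.1 g.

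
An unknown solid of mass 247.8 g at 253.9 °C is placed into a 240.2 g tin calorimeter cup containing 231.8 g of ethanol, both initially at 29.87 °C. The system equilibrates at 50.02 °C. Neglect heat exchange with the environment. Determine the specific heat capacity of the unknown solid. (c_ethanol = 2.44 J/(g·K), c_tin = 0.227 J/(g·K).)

Setting the total heat transfer to zero:
247.8×c×(50.02 − 253.9) + 231.8×2.44×(50.02 − 29.87) + 240.2×0.227×(50.02 − 29.87) = 0
-50521 c = -12495
c = -12495/-50521 ≈ 0.2473 J/(g·K)

c ≈ 0.247 J/(g·K)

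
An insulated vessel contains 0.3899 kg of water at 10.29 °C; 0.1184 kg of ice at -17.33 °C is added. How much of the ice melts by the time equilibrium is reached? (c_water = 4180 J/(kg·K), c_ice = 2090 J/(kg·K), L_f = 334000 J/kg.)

m_melted ≈ 0.0374 kg

Water can give up m c ΔT = 0.3899×4180×10.29 = 16770 J before reaching 0 °C.
Of that, 0.1184×2090×17.33 = 4288.4 J goes to bring the ice to 0 °C, leaving 12482 J.
To melt every bit of ice: 0.1184×334000 = 39546 J.
Since 12482 < 39546 J, not all the ice melts; equilibrium is at 0 °C.
m_melted×334000 = 12482  ⇒  m_melted ≈ 0.03737 kg.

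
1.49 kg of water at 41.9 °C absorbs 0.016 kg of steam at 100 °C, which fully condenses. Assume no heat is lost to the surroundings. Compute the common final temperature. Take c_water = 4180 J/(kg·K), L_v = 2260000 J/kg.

T_f ≈ 48.3 °C

Sum of m c ΔT and latent-heat terms is zero:
steam→water at 100 °C releases m L_v = 0.016·2260000 = 36160
  condensate cools 100→T: 0.016·4180·(T − 100) = 66.88(T − 100)
  water warms: 1.49·4180·(T − 41.9) = 6228.2(T − 41.9)
6295.1 T = 36160 + 6688 + 260962 = 303810
T ≈ 48.26 °C — below 100 °C, confirming all the steam condensed.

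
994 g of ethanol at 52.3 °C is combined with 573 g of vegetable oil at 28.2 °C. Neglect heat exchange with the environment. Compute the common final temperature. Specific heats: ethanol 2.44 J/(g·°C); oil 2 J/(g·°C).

T_f ≈ 44.6 °C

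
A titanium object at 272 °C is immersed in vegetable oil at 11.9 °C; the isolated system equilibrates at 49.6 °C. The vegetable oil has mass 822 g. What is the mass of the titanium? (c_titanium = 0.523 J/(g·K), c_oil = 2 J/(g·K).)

Energy conservation, ΣQ = 0:
m×0.523×(49.6 − 272) + 822×2×(49.6 − 11.9) = 0
-116.32 m = -61979
m = -61979/-116.32 ≈ 532.9 g

m ≈ 533 g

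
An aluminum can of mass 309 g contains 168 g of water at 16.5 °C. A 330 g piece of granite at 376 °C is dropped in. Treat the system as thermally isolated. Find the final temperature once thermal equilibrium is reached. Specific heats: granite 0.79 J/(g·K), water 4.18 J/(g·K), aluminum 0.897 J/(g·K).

T_f ≈ 92.1 °C

T_f = Σ m_i c_i T_i / Σ m_i c_i:
T_f = (260.7·376 + 702.24·16.5 + 277.17·16.5) / (260.7 + 702.24 + 277.17)
    = 114184 / 1240.1 ≈ 92.08 °C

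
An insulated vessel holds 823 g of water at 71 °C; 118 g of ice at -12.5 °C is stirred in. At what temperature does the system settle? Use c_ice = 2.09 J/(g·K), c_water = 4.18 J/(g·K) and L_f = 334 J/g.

Conservation of energy gives ΣQ = 0:
ice -12.5→0 °C: 118×2.09×12.5 = 3082.7
  latent heat to melt: 118×334 = 39412
  meltwater 0→T: 118×4.18×T = 493.24 T
  water: 3440.1(T − 71)
3933.4 T = 244250 − 42495 = 201755
T ≈ 51.29 °C. Since T > 0 °C, the all-ice-melts assumption holds.

T_f ≈ 51.3 °C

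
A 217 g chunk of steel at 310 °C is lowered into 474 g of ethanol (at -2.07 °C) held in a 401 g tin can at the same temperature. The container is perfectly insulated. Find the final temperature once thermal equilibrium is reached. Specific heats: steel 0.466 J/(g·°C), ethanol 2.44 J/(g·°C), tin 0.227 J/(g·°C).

T_f ≈ 21.3 °C

Taking heat into each body as positive, Σ m c ΔT = 0:
217×0.466×(T − 310) + 474×2.44×(T − (-2.07)) + 401×0.227×(T − (-2.07)) = 0
1348.7 T = 28765
T = 28765 / 1348.7 = 21.3 °C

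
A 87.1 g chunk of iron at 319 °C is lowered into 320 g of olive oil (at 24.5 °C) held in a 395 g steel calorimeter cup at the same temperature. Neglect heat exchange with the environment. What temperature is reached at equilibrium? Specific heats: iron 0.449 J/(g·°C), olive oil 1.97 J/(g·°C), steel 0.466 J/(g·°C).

T_f ≈ 38.0 °C

Let T be the final temperature. ΣQ_i = 0:
87.1×0.449×(T − 319) + 320×1.97×(T − 24.5) + 395×0.466×(T − 24.5) = 0
39.11(T − 319) + 630.4(T − 24.5) + 184.07(T − 24.5) = 0
(39.11 + 630.4 + 184.07) T = 39.11×319 + 630.4×24.5 + 184.07×24.5
T ≈ 37.99 °C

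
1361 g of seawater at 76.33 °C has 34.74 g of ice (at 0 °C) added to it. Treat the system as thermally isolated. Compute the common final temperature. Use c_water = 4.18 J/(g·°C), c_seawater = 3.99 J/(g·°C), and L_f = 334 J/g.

Energy conservation, ΣQ = 0:
latent heat to melt: 34.74×334 = 11603
  meltwater 0→T: 34.74×4.18×T = 145.21 T
  seawater cools: 1361×3.99×(T − 76.33) = 5430.4(T − 76.33)
5575.6 T = 414502 − 11603 = 402899
T ≈ 72.26 °C (positive, so assuming full melt was valid).

T_f ≈ 72.3 °C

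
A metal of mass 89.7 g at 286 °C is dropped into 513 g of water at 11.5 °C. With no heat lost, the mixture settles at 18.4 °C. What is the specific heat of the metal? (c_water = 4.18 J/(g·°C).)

c ≈ 0.616 J/(g·°C)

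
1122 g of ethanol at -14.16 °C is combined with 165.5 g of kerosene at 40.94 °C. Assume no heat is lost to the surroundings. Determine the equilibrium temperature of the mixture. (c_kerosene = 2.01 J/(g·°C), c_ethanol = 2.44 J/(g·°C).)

T_f ≈ -8.2 °C

T_f = Σ m_i c_i T_i / Σ m_i c_i:
T_f = (332.65*40.94 + 2737.7*(-14.16)) / (332.65 + 2737.7)
    = -25147 / 3070.3 ≈ -8.19 °C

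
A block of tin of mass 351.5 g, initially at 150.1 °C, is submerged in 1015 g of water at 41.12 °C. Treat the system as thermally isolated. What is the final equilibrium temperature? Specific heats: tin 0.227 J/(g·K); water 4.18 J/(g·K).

T_f ≈ 43.1 °C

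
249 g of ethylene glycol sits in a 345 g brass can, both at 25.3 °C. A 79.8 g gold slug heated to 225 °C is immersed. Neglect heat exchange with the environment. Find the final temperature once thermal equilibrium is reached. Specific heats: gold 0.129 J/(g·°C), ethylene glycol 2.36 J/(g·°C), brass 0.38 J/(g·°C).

T_f ≈ 28.1 °C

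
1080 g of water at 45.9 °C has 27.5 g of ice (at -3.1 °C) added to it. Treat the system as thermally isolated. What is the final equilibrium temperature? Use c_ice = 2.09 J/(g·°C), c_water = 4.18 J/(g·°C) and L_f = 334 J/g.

T_f ≈ 42.7 °C

Net heat exchanged in the isolated system is zero:
ice -3.1→0 °C: 27.5·2.09·3.1 = 178.17; latent heat to melt: 27.5·334 = 9185; warm the meltwater: 114.95 T; water: 4514.4(T − 45.9)
4629.3 T = 207211 − 9363.2 = 197848
T ≈ 42.74 °C — above 0 °C, consistent with complete melting.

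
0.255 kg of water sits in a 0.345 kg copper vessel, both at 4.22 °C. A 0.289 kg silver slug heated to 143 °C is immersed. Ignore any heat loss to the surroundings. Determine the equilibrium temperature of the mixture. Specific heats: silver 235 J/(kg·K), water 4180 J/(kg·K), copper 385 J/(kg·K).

Net heat exchanged in the isolated system is zero:
0.289×235×(T − 143) + 0.255×4180×(T − 4.22) + 0.345×385×(T − 4.22) = 0
67.91(T − 143) + 1065.9(T − 4.22) + 132.82(T − 4.22) = 0
1266.6 T = 14770
T ≈ 11.66 °C

T_f ≈ 11.7 °C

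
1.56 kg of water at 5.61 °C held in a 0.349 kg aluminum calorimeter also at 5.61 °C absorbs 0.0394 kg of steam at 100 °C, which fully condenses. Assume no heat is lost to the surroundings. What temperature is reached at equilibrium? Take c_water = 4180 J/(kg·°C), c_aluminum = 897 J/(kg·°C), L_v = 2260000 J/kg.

Energy balance with sensible and latent terms:
steam→water at 100 °C releases m L_v = 0.0394×2260000 = 89044; condensate cools 100→T: 0.0394×4180×(T − 100) = 164.69(T − 100); water warms: 1.56×4180×(T − 5.61) = 6520.8(T − 5.61); cup: 313.05(T − 5.61)
6998.5 T = 89044 + 16469 + 38338 = 143851
T ≈ 20.55 °C — below 100 °C, confirming all the steam condensed.

T_f ≈ 20.6 °C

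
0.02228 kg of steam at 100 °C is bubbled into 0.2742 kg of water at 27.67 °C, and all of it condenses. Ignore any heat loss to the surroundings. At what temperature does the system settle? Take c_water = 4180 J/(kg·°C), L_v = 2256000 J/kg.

Energy conservation, ΣQ = 0:
latent heat released on condensation: 0.02228·2256000 = 50264; condensate cools 100→T: 0.02228·4180·(T − 100) = 93.13(T − 100); water warms: 0.2742·4180·(T − 27.67) = 1146.2(T − 27.67)
1239.3 T = 50264 + 9313 + 31714 = 91291
T ≈ 73.66 °C — below 100 °C, confirming all the steam condensed.

T_f ≈ 73.7 °C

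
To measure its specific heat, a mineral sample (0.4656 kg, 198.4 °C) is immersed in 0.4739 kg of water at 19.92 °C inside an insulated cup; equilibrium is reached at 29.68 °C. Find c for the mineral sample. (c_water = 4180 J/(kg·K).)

Taking heat into each body as positive, Σ m c ΔT = 0:
0.4656×c×(29.68 − 198.4) + 0.4739×4180×(29.68 − 19.92) = 0
-78.56 c = -19334
c = -19334/-78.56 ≈ 246.1 J/(kg·K)

c ≈ 246 J/(kg·K)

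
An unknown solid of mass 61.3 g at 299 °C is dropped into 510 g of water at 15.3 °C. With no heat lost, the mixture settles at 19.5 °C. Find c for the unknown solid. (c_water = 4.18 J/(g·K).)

Heat lost by the unknown solid = heat gained by the water:
61.3×c×(299 − 19.5) = 510×4.18×(19.5 − 15.3)
17133 c = 8953.6  ⇒  c ≈ 0.5226 J/(g·K)

c ≈ 0.523 J/(g·K)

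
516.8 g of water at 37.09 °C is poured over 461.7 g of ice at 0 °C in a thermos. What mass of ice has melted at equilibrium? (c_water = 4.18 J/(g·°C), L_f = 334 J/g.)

m_melted ≈ 240 g

Cooling the water to 0 °C releases 516.8×4.18×37.09 = 80123 J.
To melt every bit of ice: 461.7×334 = 154208 J.
Since 80123 < 154208 J, not all the ice melts; equilibrium is at 0 °C.
m_melted×334 = 80123  ⇒  m_melted ≈ 239.9 g.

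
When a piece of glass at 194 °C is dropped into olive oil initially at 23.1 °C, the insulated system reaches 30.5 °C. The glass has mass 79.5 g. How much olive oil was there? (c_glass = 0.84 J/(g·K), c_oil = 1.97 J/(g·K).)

m ≈ 749 g

Heat lost by the glass = heat gained by the oil:
79.5×0.84×(194 − 30.5) = m×1.97×(30.5 − 23.1)
14.58 m = 10919  ⇒  m ≈ 749 g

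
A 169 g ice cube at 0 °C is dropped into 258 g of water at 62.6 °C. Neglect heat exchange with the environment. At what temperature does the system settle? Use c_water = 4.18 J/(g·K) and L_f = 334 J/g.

T_f ≈ 6.2 °C

Setting the total heat transfer to zero:
latent heat to melt: 169×334 = 56446; meltwater 0→T: 169×4.18×T = 706.42 T; water cools: 258×4.18×(T − 62.6) = 1078.4(T − 62.6)
1784.9 T = 67510 − 56446 = 11064
T ≈ 6.20 °C (positive, so assuming full melt was valid).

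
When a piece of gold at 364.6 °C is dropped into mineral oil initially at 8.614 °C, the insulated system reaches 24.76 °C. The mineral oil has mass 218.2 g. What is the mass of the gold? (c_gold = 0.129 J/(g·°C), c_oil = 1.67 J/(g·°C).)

m ≈ 134 g

Heat lost by the gold = heat gained by the oil:
m×0.129×(364.6 − 24.76) = 218.2×1.67×(24.76 − 8.614)
43.84 m = 5883.5  ⇒  m ≈ 134.2 g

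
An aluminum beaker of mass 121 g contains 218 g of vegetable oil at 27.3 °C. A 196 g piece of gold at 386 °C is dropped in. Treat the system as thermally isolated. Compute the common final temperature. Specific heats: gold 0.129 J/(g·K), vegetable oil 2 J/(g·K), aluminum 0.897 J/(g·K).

T_f ≈ 43.2 °C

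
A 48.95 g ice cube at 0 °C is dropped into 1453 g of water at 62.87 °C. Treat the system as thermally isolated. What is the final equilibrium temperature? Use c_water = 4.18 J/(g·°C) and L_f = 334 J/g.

T_f ≈ 58.2 °C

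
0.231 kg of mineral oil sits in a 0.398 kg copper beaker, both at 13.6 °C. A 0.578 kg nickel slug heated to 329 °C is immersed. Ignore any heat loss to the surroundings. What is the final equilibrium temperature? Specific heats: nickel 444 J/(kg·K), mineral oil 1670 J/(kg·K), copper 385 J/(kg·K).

T_f ≈ 115.3 °C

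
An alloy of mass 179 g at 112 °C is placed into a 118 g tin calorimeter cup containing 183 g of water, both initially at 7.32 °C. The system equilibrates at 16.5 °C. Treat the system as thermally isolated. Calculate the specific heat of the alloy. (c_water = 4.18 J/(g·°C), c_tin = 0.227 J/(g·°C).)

c ≈ 0.425 J/(g·°C)

Net heat exchanged in the isolated system is zero:
179×c×(16.5 − 112) + 183×4.18×(16.5 − 7.32) + 118×0.227×(16.5 − 7.32) = 0
-17094 c = -7268
c = -7268/-17094 ≈ 0.4252 J/(g·°C)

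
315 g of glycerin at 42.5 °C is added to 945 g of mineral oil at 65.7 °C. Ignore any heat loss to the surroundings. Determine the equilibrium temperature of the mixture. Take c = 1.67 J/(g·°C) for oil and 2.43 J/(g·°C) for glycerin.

T_f ≈ 58.1 °C

Conservation of energy gives ΣQ = 0:
945*1.67*(T − 65.7) + 315*2.43*(T − 42.5) = 0
2343.6 T = 136216
T = 136216/2343.6 ≈ 58.12 °C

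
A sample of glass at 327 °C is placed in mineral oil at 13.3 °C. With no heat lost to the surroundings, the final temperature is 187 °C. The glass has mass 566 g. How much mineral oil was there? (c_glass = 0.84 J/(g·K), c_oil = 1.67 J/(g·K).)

m ≈ 229 g

Conservation of energy gives ΣQ = 0:
566×0.84×(187 − 327) + m×1.67×(187 − 13.3) = 0
290.08 m = 66562
m = 66562/290.08 ≈ 229.5 g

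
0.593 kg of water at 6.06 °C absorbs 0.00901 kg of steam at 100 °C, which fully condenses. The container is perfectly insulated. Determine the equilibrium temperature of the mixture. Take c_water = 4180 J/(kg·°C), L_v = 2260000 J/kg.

T_f ≈ 15.6 °C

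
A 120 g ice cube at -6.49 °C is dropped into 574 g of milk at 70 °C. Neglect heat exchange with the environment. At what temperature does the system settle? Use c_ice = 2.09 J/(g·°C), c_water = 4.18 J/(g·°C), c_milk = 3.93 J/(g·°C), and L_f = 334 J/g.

Setting the total heat transfer to zero:
warm ice to 0 °C: 120·2.09·(0 − (-6.49)) = 1627.7; melt ice: 120·334 = 40080; meltwater 0→T: 120·4.18·T = 501.6 T; milk: 2255.8(T − 70)
2757.4 T = 157907 − 41708 = 116200
T ≈ 42.14 °C. Since T > 0 °C, the all-ice-melts assumption holds.

T_f ≈ 42.1 °C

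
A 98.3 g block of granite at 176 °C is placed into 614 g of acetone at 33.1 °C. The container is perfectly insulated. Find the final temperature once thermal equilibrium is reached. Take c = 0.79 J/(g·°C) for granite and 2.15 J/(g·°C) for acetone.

T_f ≈ 41.0 °C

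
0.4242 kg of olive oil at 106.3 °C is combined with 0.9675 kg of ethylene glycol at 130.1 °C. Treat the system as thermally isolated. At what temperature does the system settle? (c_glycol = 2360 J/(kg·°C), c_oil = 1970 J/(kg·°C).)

T_f ≈ 123.7 °C

Net heat exchanged in the isolated system is zero:
0.9675×2360×(T − 130.1) + 0.4242×1970×(T − 106.3) = 0
2283.3(T − 130.1) + 835.67(T − 106.3) = 0
(2283.3 + 835.67) T = 2283.3×130.1 + 835.67×106.3
T = 385889/3119 ≈ 123.72 °C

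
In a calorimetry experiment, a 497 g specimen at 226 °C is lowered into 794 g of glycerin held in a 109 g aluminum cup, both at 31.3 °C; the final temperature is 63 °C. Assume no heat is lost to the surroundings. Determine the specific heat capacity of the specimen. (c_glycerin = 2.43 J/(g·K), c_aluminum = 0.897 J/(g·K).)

c ≈ 0.793 J/(g·K)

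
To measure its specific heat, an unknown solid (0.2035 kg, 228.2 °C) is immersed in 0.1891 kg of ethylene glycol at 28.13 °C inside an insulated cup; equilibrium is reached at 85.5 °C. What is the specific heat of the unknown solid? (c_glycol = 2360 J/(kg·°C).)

c ≈ 882 J/(kg·°C)

Heat lost by the unknown solid = heat gained by the glycol:
0.2035×c×(228.2 − 85.5) = 0.1891×2360×(85.5 − 28.13)
29.04 c = 25603  ⇒  c ≈ 881.7 J/(kg·°C)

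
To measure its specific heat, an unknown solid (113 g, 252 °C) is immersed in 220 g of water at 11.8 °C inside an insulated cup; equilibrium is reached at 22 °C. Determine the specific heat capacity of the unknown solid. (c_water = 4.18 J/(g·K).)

c ≈ 0.361 J/(g·K)

m_s c (T_s − T_f) = m_water c_water (T_f − T_0):
113·c·(252 − 22) = 220·4.18·(22 − 11.8)
25990 c = 9379.9  ⇒  c ≈ 0.3609 J/(g·K)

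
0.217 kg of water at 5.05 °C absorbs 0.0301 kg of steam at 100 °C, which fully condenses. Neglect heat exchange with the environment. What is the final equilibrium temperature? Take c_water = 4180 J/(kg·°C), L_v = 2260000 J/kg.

T_f ≈ 82.5 °C

Energy balance with sensible and latent terms:
latent heat released on condensation: 0.0301·2260000 = 68026; condensed water 100 °C→T: 125.82(T − 100); water warms: 0.217·4180·(T − 5.05) = 907.06(T − 5.05)
1032.9 T = 68026 + 12582 + 4580.7 = 85188
T ≈ 82.48 °C (< 100 °C, so full condensation is consistent).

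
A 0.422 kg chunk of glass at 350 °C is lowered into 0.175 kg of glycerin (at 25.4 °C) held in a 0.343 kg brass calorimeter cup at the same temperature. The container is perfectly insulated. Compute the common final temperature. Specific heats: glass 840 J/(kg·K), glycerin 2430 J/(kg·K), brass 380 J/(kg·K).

Heat gained plus heat lost sum to zero:
0.422*840*(T − 350) + 0.175*2430*(T − 25.4) + 0.343*380*(T − 25.4) = 0
910.07 T = 138180
T = 138180/910.07 ≈ 151.83 °C

T_f ≈ 151.8 °C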